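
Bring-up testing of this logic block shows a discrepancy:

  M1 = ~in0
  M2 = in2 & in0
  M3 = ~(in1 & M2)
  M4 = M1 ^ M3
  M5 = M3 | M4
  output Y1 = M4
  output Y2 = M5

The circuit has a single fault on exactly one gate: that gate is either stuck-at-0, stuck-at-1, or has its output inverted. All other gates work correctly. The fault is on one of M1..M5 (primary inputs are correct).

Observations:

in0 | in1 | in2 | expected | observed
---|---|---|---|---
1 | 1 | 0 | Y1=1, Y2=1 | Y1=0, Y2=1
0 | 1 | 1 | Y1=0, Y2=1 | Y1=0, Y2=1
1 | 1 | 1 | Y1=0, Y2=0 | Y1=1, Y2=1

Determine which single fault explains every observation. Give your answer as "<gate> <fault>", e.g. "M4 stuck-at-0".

M1 stuck-at-1

Fault-free values for test 1 (in0=1, in1=1, in2=0): M1=0, M2=0, M3=1, M4=1, M5=1, giving Y1=1, Y2=1. Observed Y1=0, Y2=1.
Test 1: faults giving observed Y1=0, Y2=1 are {M1 stuck-at-1, M1 inverted output, M4 stuck-at-0, M4 inverted output}.
Test 2 (in0=0, in1=1, in2=1): fault-free M1=1, M2=0, M3=1, M4=0, M5=1 → Y1=0, Y2=1; observed Y1=0, Y2=1. Eliminates M1 inverted output, M4 inverted output.
Test 3 (in0=1, in1=1, in2=1): fault-free M1=0, M2=1, M3=0, M4=0, M5=0 → Y1=0, Y2=0; observed Y1=1, Y2=1. Eliminates M4 stuck-at-0.
Only M1 stuck-at-1 is consistent with every test.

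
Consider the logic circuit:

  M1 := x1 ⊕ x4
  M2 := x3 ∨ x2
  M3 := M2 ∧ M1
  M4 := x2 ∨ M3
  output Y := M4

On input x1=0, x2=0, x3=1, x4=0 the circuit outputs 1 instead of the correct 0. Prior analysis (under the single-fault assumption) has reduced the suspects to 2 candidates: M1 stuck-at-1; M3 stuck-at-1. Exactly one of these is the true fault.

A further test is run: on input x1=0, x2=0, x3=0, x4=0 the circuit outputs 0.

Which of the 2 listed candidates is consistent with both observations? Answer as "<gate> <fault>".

M1 stuck-at-1

Evaluate each candidate on input x1=0, x2=0, x3=0, x4=0:
  M1 stuck-at-1: M1=1 [stuck-at-1], M2=0, M3=0, M4=0 → 0 — matches
  M3 stuck-at-1: M1=0, M2=0, M3=1 [stuck-at-1], M4=1 → 1 — eliminated
Only M1 stuck-at-1 reproduces the observed 0.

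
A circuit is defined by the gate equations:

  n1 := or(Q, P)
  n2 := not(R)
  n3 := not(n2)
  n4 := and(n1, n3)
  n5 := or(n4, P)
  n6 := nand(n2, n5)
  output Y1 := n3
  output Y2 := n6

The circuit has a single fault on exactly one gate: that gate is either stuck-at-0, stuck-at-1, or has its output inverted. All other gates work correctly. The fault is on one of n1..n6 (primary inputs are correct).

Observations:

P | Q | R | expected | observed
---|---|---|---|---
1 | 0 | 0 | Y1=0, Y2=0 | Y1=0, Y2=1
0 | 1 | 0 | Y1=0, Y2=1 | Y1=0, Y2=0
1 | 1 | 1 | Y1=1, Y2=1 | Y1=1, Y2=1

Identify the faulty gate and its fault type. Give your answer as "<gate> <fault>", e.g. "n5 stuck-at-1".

Fault-free values for test 1 (P=1, Q=0, R=0): n1=1, n2=1, n3=0, n4=0, n5=1, n6=0, giving Y1=0, Y2=0. Observed Y1=0, Y2=1.
Test 1: faults giving observed Y1=0, Y2=1 are {n5 stuck-at-0, n5 inverted output, n6 stuck-at-1, n6 inverted output}.
Test 2 (P=0, Q=1, R=0): fault-free n1=1, n2=1, n3=0, n4=0, n5=0, n6=1 → Y1=0, Y2=1; observed Y1=0, Y2=0. Eliminates n5 stuck-at-0, n6 stuck-at-1.
Test 3 (P=1, Q=1, R=1): fault-free n1=1, n2=0, n3=1, n4=1, n5=1, n6=1 → Y1=1, Y2=1; observed Y1=1, Y2=1. Eliminates n6 inverted output.
Only n5 inverted output is consistent with every test.

n5 inverted output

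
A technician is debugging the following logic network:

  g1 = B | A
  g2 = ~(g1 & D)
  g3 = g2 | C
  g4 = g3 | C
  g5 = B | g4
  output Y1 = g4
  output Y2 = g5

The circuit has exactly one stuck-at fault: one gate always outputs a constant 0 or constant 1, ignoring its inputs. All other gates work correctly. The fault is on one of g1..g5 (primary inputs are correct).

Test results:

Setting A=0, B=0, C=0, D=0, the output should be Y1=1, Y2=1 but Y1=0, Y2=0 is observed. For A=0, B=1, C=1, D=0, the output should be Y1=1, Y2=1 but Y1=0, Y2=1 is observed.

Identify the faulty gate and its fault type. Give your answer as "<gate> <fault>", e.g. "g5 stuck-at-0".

Fault-free values for test 1 (A=0, B=0, C=0, D=0): g1=0, g2=1, g3=1, g4=1, g5=1, giving Y1=1, Y2=1. Observed Y1=0, Y2=0.
Test 1: faults giving observed Y1=0, Y2=0 are {g2 stuck-at-0, g3 stuck-at-0, g4 stuck-at-0}.
Test 2 (A=0, B=1, C=1, D=0): fault-free g1=1, g2=1, g3=1, g4=1, g5=1 → Y1=1, Y2=1; observed Y1=0, Y2=1. Eliminates g2 stuck-at-0, g3 stuck-at-0.
Only g4 stuck-at-0 is consistent with every test.

g4 stuck-at-0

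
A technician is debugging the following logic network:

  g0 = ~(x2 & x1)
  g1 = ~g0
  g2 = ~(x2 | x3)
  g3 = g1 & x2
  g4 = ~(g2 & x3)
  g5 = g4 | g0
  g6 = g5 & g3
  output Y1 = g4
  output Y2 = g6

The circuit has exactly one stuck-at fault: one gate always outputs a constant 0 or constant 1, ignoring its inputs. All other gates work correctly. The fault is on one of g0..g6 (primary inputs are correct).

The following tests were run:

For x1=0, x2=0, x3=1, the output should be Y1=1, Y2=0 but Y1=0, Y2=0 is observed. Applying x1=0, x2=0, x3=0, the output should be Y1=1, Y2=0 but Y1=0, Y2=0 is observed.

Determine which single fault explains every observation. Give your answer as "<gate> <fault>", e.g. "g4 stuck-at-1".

Fault-free values for test 1 (x1=0, x2=0, x3=1): g0=1, g1=0, g2=0, g3=0, g4=1, g5=1, g6=0, giving Y1=1, Y2=0. Observed Y1=0, Y2=0.
Test 1: faults giving observed Y1=0, Y2=0 are {g2 stuck-at-1, g4 stuck-at-0}.
Test 2 (x1=0, x2=0, x3=0): fault-free g0=1, g1=0, g2=1, g3=0, g4=1, g5=1, g6=0 → Y1=1, Y2=0; observed Y1=0, Y2=0. Eliminates g2 stuck-at-1.
Only g4 stuck-at-0 is consistent with every test.

g4 stuck-at-0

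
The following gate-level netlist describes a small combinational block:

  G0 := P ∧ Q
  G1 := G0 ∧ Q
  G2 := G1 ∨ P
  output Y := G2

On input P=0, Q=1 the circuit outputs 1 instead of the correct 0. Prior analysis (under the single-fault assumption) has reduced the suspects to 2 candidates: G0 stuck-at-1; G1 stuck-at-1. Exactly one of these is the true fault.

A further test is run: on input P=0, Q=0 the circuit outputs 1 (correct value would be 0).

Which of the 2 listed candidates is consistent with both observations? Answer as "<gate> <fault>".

G1 stuck-at-1

Evaluate each candidate on input P=0, Q=0:
  G0 stuck-at-1: G0=1 [stuck-at-1], G1=0, G2=0 → 0 — eliminated
  G1 stuck-at-1: G0=0, G1=1 [stuck-at-1], G2=1 → 1 — matches
Only G1 stuck-at-1 reproduces the observed 1.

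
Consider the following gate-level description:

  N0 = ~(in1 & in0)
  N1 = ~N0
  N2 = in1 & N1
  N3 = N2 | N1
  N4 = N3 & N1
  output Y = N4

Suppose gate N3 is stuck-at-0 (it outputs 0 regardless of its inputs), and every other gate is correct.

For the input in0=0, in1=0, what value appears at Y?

Propagate with N3 forced: N0=1, N1=0, N2=0, N3=0 [stuck-at-0], N4=0.
So Y = 0. (Same as the fault-free value — the fault is masked on this input.)

0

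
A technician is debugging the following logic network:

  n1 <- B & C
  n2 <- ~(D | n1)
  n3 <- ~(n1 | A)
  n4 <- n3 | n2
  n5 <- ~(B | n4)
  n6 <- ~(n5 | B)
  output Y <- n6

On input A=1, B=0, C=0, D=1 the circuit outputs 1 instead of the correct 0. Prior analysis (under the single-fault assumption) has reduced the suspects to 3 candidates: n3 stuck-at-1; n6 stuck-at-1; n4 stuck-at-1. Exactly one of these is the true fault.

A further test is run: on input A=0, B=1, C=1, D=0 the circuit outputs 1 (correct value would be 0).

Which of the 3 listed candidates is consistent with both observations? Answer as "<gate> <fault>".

n6 stuck-at-1

Evaluate each candidate on input A=0, B=1, C=1, D=0:
  n3 stuck-at-1: n1=1, n2=0, n3=1 [stuck-at-1], n4=1, n5=0, n6=0 → 0 — eliminated
  n6 stuck-at-1: n1=1, n2=0, n3=0, n4=0, n5=0, n6=1 [stuck-at-1] → 1 — matches
  n4 stuck-at-1: n1=1, n2=0, n3=0, n4=1 [stuck-at-1], n5=0, n6=0 → 0 — eliminated
Only n6 stuck-at-1 reproduces the observed 1.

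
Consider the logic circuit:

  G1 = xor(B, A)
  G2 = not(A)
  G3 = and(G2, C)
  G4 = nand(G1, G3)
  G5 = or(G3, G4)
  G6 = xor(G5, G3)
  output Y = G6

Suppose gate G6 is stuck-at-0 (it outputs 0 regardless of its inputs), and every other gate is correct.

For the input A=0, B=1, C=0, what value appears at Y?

Propagate with G6 forced: G1=1, G2=1, G3=0, G4=1, G5=1, G6=0 [stuck-at-0].
So Y = 0. (Without the fault it would be 1.)

0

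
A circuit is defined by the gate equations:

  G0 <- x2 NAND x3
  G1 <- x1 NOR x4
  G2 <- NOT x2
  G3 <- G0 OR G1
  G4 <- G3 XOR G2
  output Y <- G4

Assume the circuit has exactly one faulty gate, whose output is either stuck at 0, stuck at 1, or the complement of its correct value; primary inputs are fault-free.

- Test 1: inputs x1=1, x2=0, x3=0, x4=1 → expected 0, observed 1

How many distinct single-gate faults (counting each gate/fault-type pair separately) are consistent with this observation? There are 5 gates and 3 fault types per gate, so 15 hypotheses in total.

8

Fault-free: G0=1, G1=0, G2=1, G3=1, G4=0 → 0. Observed 1.
  G0: stuck-at-0, inverted output ✓; others ✗
  G1: none of the 3 fault types match ✗
  G2: stuck-at-0, inverted output ✓; others ✗
  G3: stuck-at-0, inverted output ✓; others ✗
  G4: stuck-at-1, inverted output ✓; others ✗
Consistent faults: {G0 stuck-at-0, G0 inverted output, G2 stuck-at-0, G2 inverted output, G3 stuck-at-0, G3 inverted output, G4 stuck-at-1, G4 inverted output} — 8 in all.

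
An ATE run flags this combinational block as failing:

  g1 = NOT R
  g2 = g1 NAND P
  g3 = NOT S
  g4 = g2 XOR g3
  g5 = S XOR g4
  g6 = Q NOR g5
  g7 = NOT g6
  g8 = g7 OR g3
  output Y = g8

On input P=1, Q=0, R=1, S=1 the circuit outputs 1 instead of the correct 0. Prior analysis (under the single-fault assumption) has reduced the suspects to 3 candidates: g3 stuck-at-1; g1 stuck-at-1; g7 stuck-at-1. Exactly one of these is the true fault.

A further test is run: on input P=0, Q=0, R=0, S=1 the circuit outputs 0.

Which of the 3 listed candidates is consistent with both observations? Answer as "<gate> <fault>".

Evaluate each candidate on input P=0, Q=0, R=0, S=1:
  g3 stuck-at-1: g1=1, g2=1, g3=1 [stuck-at-1], g4=0, g5=1, g6=0, g7=1, g8=1 → 1 — eliminated
  g1 stuck-at-1: g1=1 [stuck-at-1], g2=1, g3=0, g4=1, g5=0, g6=1, g7=0, g8=0 → 0 — matches
  g7 stuck-at-1: g1=1, g2=1, g3=0, g4=1, g5=0, g6=1, g7=1 [stuck-at-1], g8=1 → 1 — eliminated
Only g1 stuck-at-1 reproduces the observed 0.

g1 stuck-at-1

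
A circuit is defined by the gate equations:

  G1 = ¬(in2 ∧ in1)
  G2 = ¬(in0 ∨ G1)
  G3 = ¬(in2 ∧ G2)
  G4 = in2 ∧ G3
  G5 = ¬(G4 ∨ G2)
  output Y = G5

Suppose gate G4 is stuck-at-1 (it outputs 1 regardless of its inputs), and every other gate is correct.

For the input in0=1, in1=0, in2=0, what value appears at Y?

0

Propagate with G4 forced: G1=1, G2=0, G3=1, G4=1 [stuck-at-1], G5=0.
So Y = 0. (Without the fault it would be 1.)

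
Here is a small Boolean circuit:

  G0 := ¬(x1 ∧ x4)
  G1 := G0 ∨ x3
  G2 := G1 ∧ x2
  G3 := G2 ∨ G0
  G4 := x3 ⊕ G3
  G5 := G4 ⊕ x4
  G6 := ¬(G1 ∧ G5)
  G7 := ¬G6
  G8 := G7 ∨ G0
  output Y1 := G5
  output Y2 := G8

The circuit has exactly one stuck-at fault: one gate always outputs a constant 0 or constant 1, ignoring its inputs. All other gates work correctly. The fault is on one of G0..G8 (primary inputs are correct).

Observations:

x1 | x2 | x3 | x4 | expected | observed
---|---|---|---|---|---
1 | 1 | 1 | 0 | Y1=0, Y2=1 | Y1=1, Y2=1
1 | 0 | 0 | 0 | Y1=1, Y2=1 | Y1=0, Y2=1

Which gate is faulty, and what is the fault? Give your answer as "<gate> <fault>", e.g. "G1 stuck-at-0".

Fault-free values for test 1 (x1=1, x2=1, x3=1, x4=0): G0=1, G1=1, G2=1, G3=1, G4=0, G5=0, G6=1, G7=0, G8=1, giving Y1=0, Y2=1. Observed Y1=1, Y2=1.
Test 1: faults giving observed Y1=1, Y2=1 are {G3 stuck-at-0, G4 stuck-at-1, G5 stuck-at-1}.
Test 2 (x1=1, x2=0, x3=0, x4=0): fault-free G0=1, G1=1, G2=0, G3=1, G4=1, G5=1, G6=0, G7=1, G8=1 → Y1=1, Y2=1; observed Y1=0, Y2=1. Eliminates G4 stuck-at-1, G5 stuck-at-1.
Only G3 stuck-at-0 is consistent with every test.

G3 stuck-at-0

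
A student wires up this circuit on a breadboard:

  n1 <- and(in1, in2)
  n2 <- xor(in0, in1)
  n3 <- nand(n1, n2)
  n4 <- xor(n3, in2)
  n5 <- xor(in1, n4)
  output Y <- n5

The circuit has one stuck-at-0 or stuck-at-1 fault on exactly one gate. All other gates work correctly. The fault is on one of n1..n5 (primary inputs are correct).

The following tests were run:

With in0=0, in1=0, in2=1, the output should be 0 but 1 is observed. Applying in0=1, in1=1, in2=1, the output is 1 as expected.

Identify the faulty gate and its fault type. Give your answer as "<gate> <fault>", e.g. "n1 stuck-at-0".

Fault-free values for test 1 (in0=0, in1=0, in2=1): n1=0, n2=0, n3=1, n4=0, n5=0, giving Y=0. Observed 1.
Test 1: faults giving observed 1 are {n3 stuck-at-0, n4 stuck-at-1, n5 stuck-at-1}.
Test 2 (in0=1, in1=1, in2=1): fault-free n1=1, n2=0, n3=1, n4=0, n5=1 → 1; observed 1. Eliminates n3 stuck-at-0, n4 stuck-at-1.
Only n5 stuck-at-1 is consistent with every test.

n5 stuck-at-1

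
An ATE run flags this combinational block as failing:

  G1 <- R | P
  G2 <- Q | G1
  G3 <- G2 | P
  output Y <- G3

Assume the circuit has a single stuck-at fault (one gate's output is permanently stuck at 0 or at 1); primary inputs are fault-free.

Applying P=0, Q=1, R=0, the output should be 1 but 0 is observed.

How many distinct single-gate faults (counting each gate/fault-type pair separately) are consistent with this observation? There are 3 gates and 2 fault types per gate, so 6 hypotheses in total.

Fault-free: G1=0, G2=1, G3=1 → 1. Observed 0.
  G1 stuck-at-0: output 1 ✗
  G1 stuck-at-1: output 1 ✗
  G2 stuck-at-0: output 0 ✓
  G2 stuck-at-1: output 1 ✗
  G3 stuck-at-0: output 0 ✓
  G3 stuck-at-1: output 1 ✗
Consistent faults: {G2 stuck-at-0, G3 stuck-at-0} — 2 in all.

2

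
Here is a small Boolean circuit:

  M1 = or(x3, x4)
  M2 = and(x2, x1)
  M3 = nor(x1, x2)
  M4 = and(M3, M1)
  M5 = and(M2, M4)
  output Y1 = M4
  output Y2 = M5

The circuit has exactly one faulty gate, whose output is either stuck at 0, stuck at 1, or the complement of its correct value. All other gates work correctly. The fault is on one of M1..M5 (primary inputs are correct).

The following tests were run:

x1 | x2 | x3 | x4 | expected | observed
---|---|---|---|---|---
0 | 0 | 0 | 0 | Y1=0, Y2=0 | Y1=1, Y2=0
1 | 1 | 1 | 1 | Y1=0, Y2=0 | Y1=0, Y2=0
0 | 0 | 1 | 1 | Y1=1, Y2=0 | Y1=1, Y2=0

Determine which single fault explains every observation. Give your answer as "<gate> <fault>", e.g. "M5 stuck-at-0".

Fault-free values for test 1 (x1=0, x2=0, x3=0, x4=0): M1=0, M2=0, M3=1, M4=0, M5=0, giving Y1=0, Y2=0. Observed Y1=1, Y2=0.
Test 1: faults giving observed Y1=1, Y2=0 are {M1 stuck-at-1, M1 inverted output, M4 stuck-at-1, M4 inverted output}.
Test 2 (x1=1, x2=1, x3=1, x4=1): fault-free M1=1, M2=1, M3=0, M4=0, M5=0 → Y1=0, Y2=0; observed Y1=0, Y2=0. Eliminates M4 stuck-at-1, M4 inverted output.
Test 3 (x1=0, x2=0, x3=1, x4=1): fault-free M1=1, M2=0, M3=1, M4=1, M5=0 → Y1=1, Y2=0; observed Y1=1, Y2=0. Eliminates M1 inverted output.
Only M1 stuck-at-1 is consistent with every test.

M1 stuck-at-1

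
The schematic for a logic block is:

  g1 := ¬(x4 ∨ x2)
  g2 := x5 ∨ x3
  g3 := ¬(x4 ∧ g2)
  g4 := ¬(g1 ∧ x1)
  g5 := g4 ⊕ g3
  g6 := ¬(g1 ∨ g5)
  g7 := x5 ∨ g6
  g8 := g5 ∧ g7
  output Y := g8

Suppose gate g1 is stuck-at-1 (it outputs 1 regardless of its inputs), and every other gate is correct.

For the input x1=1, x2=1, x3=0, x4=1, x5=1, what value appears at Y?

Propagate with g1 forced: g1=1 [stuck-at-1], g2=1, g3=0, g4=0, g5=0, g6=0, g7=1, g8=0.
So Y = 0. (Without the fault it would be 1.)

0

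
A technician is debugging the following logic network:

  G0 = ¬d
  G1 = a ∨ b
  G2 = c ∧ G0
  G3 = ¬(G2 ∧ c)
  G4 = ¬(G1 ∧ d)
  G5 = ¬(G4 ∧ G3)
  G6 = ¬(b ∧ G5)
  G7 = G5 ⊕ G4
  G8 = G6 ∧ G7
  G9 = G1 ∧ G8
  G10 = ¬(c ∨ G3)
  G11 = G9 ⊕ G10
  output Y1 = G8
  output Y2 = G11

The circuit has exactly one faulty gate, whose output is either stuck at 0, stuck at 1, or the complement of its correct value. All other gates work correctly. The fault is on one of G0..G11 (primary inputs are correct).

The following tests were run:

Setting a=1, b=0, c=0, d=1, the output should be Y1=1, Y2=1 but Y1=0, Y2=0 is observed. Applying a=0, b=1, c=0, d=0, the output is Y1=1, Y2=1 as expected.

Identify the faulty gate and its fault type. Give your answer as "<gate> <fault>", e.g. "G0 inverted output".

Fault-free values for test 1 (a=1, b=0, c=0, d=1): G0=0, G1=1, G2=0, G3=1, G4=0, G5=1, G6=1, G7=1, G8=1, G9=1, G10=0, G11=1, giving Y1=1, Y2=1. Observed Y1=0, Y2=0.
Test 1: faults giving observed Y1=0, Y2=0 are {G5 stuck-at-0, G5 inverted output, G6 stuck-at-0, G6 inverted output, G7 stuck-at-0, G7 inverted output, G8 stuck-at-0, G8 inverted output}.
Test 2 (a=0, b=1, c=0, d=0): fault-free G0=1, G1=1, G2=0, G3=1, G4=1, G5=0, G6=1, G7=1, G8=1, G9=1, G10=0, G11=1 → Y1=1, Y2=1; observed Y1=1, Y2=1. Eliminates G5 inverted output, G6 stuck-at-0, G6 inverted output, G7 stuck-at-0, G7 inverted output, G8 stuck-at-0, G8 inverted output.
Only G5 stuck-at-0 is consistent with every test.

G5 stuck-at-0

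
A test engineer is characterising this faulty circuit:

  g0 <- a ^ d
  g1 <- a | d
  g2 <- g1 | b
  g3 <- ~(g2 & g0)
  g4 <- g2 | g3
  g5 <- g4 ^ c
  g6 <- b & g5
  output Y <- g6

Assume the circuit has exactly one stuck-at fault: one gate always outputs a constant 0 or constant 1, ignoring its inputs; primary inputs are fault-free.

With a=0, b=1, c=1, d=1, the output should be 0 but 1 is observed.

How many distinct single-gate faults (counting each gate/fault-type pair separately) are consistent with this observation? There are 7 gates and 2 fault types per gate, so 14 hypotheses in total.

Fault-free: g0=1, g1=1, g2=1, g3=0, g4=1, g5=0, g6=0 → 0. Observed 1.
  g0 stuck-at-0: output 0 ✗
  g0 stuck-at-1: output 0 ✗
  g1 stuck-at-0: output 0 ✗
  g1 stuck-at-1: output 0 ✗
  g2 stuck-at-0: output 0 ✗
  g2 stuck-at-1: output 0 ✗
  g3 stuck-at-0: output 0 ✗
  g3 stuck-at-1: output 0 ✗
  g4 stuck-at-0: output 1 ✓
  g4 stuck-at-1: output 0 ✗
  g5 stuck-at-0: output 0 ✗
  g5 stuck-at-1: output 1 ✓
  g6 stuck-at-0: output 0 ✗
  g6 stuck-at-1: output 1 ✓
Consistent faults: {g4 stuck-at-0, g5 stuck-at-1, g6 stuck-at-1} — 3 in all.

3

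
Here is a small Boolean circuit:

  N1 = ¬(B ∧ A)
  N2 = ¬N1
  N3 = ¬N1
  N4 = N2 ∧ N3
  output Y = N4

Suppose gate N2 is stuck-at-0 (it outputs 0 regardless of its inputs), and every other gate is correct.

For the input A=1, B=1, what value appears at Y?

0

Propagate with N2 forced: N1=0, N2=0 [stuck-at-0], N3=1, N4=0.
So Y = 0. (Without the fault it would be 1.)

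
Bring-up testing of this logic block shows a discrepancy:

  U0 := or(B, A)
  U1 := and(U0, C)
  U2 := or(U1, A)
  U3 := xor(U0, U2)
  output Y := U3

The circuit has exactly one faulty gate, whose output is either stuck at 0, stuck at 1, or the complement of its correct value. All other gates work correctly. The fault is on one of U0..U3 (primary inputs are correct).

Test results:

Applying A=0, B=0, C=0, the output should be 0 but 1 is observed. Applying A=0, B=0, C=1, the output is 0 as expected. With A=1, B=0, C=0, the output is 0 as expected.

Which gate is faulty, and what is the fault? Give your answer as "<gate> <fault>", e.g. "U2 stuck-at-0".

U0 stuck-at-1

Fault-free values for test 1 (A=0, B=0, C=0): U0=0, U1=0, U2=0, U3=0, giving Y=0. Observed 1.
Test 1: faults giving observed 1 are {U0 stuck-at-1, U0 inverted output, U1 stuck-at-1, U1 inverted output, U2 stuck-at-1, U2 inverted output, U3 stuck-at-1, U3 inverted output}.
Test 2 (A=0, B=0, C=1): fault-free U0=0, U1=0, U2=0, U3=0 → 0; observed 0. Eliminates U1 stuck-at-1, U1 inverted output, U2 stuck-at-1, U2 inverted output, U3 stuck-at-1, U3 inverted output.
Test 3 (A=1, B=0, C=0): fault-free U0=1, U1=0, U2=1, U3=0 → 0; observed 0. Eliminates U0 inverted output.
Only U0 stuck-at-1 is consistent with every test.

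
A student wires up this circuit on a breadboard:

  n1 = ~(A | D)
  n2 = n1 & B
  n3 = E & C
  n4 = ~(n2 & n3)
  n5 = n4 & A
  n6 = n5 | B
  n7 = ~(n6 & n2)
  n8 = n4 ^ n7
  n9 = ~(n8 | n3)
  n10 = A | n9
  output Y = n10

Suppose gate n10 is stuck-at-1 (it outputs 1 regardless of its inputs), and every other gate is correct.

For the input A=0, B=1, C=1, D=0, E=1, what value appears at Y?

Propagate with n10 forced: n1=1, n2=1, n3=1, n4=0, n5=0, n6=1, n7=0, n8=0, n9=0, n10=1 [stuck-at-1].
So Y = 1. (Without the fault it would be 0.)

1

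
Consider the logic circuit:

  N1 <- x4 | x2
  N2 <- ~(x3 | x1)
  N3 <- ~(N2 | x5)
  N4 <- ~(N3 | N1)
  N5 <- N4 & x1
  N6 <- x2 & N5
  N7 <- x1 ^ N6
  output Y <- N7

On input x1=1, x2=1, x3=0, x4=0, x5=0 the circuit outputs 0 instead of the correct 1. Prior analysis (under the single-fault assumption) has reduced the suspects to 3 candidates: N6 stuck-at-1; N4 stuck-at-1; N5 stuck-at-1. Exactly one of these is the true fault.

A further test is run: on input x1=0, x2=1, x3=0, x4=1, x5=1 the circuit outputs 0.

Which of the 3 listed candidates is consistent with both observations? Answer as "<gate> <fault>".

Evaluate each candidate on input x1=0, x2=1, x3=0, x4=1, x5=1:
  N6 stuck-at-1: N1=1, N2=1, N3=0, N4=0, N5=0, N6=1 [stuck-at-1], N7=1 → 1 — eliminated
  N4 stuck-at-1: N1=1, N2=1, N3=0, N4=1 [stuck-at-1], N5=0, N6=0, N7=0 → 0 — matches
  N5 stuck-at-1: N1=1, N2=1, N3=0, N4=0, N5=1 [stuck-at-1], N6=1, N7=1 → 1 — eliminated
Only N4 stuck-at-1 reproduces the observed 0.

N4 stuck-at-1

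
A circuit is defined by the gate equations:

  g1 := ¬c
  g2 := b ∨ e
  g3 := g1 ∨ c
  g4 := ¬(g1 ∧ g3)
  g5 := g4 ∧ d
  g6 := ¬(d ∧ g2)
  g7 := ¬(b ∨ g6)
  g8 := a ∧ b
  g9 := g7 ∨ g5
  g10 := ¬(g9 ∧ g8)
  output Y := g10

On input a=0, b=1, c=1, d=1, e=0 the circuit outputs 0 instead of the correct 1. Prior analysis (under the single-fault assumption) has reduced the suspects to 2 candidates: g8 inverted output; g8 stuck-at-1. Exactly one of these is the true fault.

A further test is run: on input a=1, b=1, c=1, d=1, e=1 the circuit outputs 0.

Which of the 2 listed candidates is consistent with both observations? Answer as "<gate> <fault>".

g8 stuck-at-1

Evaluate each candidate on input a=1, b=1, c=1, d=1, e=1:
  g8 inverted output: g1=0, g2=1, g3=1, g4=1, g5=1, g6=0, g7=0, g8=0 [inverted output], g9=1, g10=1 → 1 — eliminated
  g8 stuck-at-1: g1=0, g2=1, g3=1, g4=1, g5=1, g6=0, g7=0, g8=1 [stuck-at-1], g9=1, g10=0 → 0 — matches
Only g8 stuck-at-1 reproduces the observed 0.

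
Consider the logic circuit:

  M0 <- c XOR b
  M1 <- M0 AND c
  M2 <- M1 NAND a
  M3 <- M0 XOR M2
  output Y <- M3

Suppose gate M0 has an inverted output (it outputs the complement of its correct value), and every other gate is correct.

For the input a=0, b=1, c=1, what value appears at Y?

0

Propagate with M0 forced: M0=1 [inverted output], M1=1, M2=1, M3=0.
So Y = 0. (Without the fault it would be 1.)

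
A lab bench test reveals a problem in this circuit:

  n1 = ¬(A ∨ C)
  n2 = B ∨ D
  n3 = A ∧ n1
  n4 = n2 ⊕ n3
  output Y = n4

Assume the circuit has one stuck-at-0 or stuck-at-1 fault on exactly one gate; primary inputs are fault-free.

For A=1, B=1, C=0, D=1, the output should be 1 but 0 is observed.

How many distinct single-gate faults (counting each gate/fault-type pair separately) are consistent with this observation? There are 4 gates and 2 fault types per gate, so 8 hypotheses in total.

4

Fault-free: n1=0, n2=1, n3=0, n4=1 → 1. Observed 0.
  n1 stuck-at-0: output 1 ✗
  n1 stuck-at-1: output 0 ✓
  n2 stuck-at-0: output 0 ✓
  n2 stuck-at-1: output 1 ✗
  n3 stuck-at-0: output 1 ✗
  n3 stuck-at-1: output 0 ✓
  n4 stuck-at-0: output 0 ✓
  n4 stuck-at-1: output 1 ✗
Consistent faults: {n1 stuck-at-1, n2 stuck-at-0, n3 stuck-at-1, n4 stuck-at-0} — 4 in all.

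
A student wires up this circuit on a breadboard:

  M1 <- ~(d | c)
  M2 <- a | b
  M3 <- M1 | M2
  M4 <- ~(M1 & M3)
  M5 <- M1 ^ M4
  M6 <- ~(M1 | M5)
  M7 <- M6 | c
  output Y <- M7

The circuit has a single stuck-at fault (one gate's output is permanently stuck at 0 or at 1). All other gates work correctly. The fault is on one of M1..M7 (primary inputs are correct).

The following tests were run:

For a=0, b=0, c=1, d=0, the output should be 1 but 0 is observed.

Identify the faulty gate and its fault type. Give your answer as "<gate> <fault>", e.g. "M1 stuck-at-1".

M7 stuck-at-0

Fault-free values for test 1 (a=0, b=0, c=1, d=0): M1=0, M2=0, M3=0, M4=1, M5=1, M6=0, M7=1, giving Y=1. Observed 0.
Test 1: faults giving observed 0 are {M7 stuck-at-0}.
Only M7 stuck-at-0 is consistent with every test.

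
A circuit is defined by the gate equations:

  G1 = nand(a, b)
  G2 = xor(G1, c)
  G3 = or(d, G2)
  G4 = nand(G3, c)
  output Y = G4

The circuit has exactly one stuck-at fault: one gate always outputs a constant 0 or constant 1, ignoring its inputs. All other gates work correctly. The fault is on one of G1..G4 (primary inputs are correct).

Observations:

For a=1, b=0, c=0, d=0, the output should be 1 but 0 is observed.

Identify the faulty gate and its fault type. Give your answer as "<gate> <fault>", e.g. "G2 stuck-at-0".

Fault-free values for test 1 (a=1, b=0, c=0, d=0): G1=1, G2=1, G3=1, G4=1, giving Y=1. Observed 0.
Test 1: faults giving observed 0 are {G4 stuck-at-0}.
Only G4 stuck-at-0 is consistent with every test.

G4 stuck-at-0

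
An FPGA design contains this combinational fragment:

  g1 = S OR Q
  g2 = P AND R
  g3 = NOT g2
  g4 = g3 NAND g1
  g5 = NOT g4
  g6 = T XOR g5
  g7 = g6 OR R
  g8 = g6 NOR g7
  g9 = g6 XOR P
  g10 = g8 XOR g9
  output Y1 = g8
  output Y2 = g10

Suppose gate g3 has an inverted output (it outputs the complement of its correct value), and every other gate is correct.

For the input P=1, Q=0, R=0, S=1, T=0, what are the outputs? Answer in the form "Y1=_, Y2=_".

Y1=1, Y2=0

Propagate with g3 forced: g1=1, g2=0, g3=0 [inverted output], g4=1, g5=0, g6=0, g7=0, g8=1, g9=1, g10=0.
So the outputs are Y1=1, Y2=0. (Without the fault they would be Y1=0, Y2=0.)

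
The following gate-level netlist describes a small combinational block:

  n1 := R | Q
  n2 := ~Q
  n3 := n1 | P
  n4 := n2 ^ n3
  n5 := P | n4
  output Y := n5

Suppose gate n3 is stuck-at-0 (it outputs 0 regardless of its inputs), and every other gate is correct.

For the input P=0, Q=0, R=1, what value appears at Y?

Propagate with n3 forced: n1=1, n2=1, n3=0 [stuck-at-0], n4=1, n5=1.
So Y = 1. (Without the fault it would be 0.)

1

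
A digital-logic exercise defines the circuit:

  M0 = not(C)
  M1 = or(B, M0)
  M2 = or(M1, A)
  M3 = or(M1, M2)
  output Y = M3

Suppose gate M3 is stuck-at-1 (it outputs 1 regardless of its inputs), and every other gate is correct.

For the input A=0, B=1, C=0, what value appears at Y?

1

Propagate with M3 forced: M0=1, M1=1, M2=1, M3=1 [stuck-at-1].
So Y = 1. (Same as the fault-free value — the fault is masked on this input.)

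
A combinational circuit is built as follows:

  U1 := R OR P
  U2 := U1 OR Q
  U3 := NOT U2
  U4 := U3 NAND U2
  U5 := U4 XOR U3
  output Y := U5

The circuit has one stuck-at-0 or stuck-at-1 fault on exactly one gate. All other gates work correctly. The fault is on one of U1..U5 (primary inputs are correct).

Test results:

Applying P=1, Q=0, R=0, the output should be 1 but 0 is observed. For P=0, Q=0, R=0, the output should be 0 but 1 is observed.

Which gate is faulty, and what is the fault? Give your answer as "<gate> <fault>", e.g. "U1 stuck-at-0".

Fault-free values for test 1 (P=1, Q=0, R=0): U1=1, U2=1, U3=0, U4=1, U5=1, giving Y=1. Observed 0.
Test 1: faults giving observed 0 are {U1 stuck-at-0, U2 stuck-at-0, U4 stuck-at-0, U5 stuck-at-0}.
Test 2 (P=0, Q=0, R=0): fault-free U1=0, U2=0, U3=1, U4=1, U5=0 → 0; observed 1. Eliminates U1 stuck-at-0, U2 stuck-at-0, U5 stuck-at-0.
Only U4 stuck-at-0 is consistent with every test.

U4 stuck-at-0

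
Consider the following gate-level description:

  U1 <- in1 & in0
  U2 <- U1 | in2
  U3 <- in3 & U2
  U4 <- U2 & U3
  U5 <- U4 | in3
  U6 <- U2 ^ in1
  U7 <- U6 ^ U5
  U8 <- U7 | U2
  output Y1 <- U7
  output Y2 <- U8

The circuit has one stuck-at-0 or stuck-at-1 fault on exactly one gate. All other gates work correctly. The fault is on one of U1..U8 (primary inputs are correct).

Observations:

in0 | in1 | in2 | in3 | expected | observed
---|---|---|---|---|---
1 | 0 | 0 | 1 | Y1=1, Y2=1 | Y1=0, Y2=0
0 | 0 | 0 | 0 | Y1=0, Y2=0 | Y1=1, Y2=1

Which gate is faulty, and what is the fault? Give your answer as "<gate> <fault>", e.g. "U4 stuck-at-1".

Fault-free values for test 1 (in0=1, in1=0, in2=0, in3=1): U1=0, U2=0, U3=0, U4=0, U5=1, U6=0, U7=1, U8=1, giving Y1=1, Y2=1. Observed Y1=0, Y2=0.
Test 1: faults giving observed Y1=0, Y2=0 are {U5 stuck-at-0, U6 stuck-at-1, U7 stuck-at-0}.
Test 2 (in0=0, in1=0, in2=0, in3=0): fault-free U1=0, U2=0, U3=0, U4=0, U5=0, U6=0, U7=0, U8=0 → Y1=0, Y2=0; observed Y1=1, Y2=1. Eliminates U5 stuck-at-0, U7 stuck-at-0.
Only U6 stuck-at-1 is consistent with every test.

U6 stuck-at-1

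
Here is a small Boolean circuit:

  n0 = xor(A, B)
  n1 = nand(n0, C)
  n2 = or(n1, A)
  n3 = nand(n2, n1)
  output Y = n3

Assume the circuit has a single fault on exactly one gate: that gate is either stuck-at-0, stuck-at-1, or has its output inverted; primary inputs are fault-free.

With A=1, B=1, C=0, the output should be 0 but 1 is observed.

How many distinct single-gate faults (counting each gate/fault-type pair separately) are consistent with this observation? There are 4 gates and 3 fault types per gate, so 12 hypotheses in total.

Fault-free: n0=0, n1=1, n2=1, n3=0 → 0. Observed 1.
  n0 stuck-at-0: output 0 ✗
  n0 stuck-at-1: output 0 ✗
  n0 inverted output: output 0 ✗
  n1 stuck-at-0: output 1 ✓
  n1 stuck-at-1: output 0 ✗
  n1 inverted output: output 1 ✓
  n2 stuck-at-0: output 1 ✓
  n2 stuck-at-1: output 0 ✗
  n2 inverted output: output 1 ✓
  n3 stuck-at-0: output 0 ✗
  n3 stuck-at-1: output 1 ✓
  n3 inverted output: output 1 ✓
Consistent faults: {n1 stuck-at-0, n1 inverted output, n2 stuck-at-0, n2 inverted output, n3 stuck-at-1, n3 inverted output} — 6 in all.

6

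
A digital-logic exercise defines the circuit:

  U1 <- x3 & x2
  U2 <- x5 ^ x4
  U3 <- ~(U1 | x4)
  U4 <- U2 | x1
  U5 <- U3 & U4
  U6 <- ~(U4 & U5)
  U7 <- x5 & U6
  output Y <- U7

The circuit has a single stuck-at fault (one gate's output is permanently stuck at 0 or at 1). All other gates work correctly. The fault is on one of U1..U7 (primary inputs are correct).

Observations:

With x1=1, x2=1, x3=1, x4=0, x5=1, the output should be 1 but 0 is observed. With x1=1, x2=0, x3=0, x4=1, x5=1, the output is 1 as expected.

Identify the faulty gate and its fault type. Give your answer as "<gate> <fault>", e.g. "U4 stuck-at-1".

U1 stuck-at-0

Fault-free values for test 1 (x1=1, x2=1, x3=1, x4=0, x5=1): U1=1, U2=1, U3=0, U4=1, U5=0, U6=1, U7=1, giving Y=1. Observed 0.
Test 1: faults giving observed 0 are {U1 stuck-at-0, U3 stuck-at-1, U5 stuck-at-1, U6 stuck-at-0, U7 stuck-at-0}.
Test 2 (x1=1, x2=0, x3=0, x4=1, x5=1): fault-free U1=0, U2=0, U3=0, U4=1, U5=0, U6=1, U7=1 → 1; observed 1. Eliminates U3 stuck-at-1, U5 stuck-at-1, U6 stuck-at-0, U7 stuck-at-0.
Only U1 stuck-at-0 is consistent with every test.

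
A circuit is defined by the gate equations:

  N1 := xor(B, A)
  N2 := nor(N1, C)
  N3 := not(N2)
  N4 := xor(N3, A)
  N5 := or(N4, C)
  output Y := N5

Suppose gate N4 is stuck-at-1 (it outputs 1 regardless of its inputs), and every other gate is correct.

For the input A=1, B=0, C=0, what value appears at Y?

Propagate with N4 forced: N1=1, N2=0, N3=1, N4=1 [stuck-at-1], N5=1.
So Y = 1. (Without the fault it would be 0.)

1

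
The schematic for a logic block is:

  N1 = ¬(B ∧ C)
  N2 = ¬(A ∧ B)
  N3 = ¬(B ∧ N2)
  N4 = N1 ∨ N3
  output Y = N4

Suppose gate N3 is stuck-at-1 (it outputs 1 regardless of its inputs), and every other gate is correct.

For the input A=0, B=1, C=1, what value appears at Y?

Propagate with N3 forced: N1=0, N2=1, N3=1 [stuck-at-1], N4=1.
So Y = 1. (Without the fault it would be 0.)

1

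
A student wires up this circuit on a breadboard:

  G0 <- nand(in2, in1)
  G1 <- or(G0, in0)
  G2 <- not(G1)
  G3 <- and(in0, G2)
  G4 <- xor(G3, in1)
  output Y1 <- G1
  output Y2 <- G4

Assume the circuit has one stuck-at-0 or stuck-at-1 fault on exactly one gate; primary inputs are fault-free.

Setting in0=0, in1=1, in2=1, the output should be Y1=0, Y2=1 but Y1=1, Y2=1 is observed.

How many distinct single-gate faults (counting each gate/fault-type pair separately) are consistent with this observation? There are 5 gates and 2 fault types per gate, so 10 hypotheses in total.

2

Fault-free: G0=0, G1=0, G2=1, G3=0, G4=1 → Y1=0, Y2=1. Observed Y1=1, Y2=1.
  G0 stuck-at-0: output Y1=0, Y2=1 ✗
  G0 stuck-at-1: output Y1=1, Y2=1 ✓
  G1 stuck-at-0: output Y1=0, Y2=1 ✗
  G1 stuck-at-1: output Y1=1, Y2=1 ✓
  G2 stuck-at-0: output Y1=0, Y2=1 ✗
  G2 stuck-at-1: output Y1=0, Y2=1 ✗
  G3 stuck-at-0: output Y1=0, Y2=1 ✗
  G3 stuck-at-1: output Y1=0, Y2=0 ✗
  G4 stuck-at-0: output Y1=0, Y2=0 ✗
  G4 stuck-at-1: output Y1=0, Y2=1 ✗
Consistent faults: {G0 stuck-at-1, G1 stuck-at-1} — 2 in all.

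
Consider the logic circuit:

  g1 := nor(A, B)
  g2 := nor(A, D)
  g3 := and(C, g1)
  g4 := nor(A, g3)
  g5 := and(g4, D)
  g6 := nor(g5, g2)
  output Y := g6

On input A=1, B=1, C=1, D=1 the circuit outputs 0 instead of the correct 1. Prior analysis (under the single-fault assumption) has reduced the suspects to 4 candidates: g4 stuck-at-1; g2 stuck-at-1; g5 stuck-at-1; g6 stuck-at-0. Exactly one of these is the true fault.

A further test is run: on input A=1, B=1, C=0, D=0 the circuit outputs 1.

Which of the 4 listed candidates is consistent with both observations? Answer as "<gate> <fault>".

g4 stuck-at-1

Evaluate each candidate on input A=1, B=1, C=0, D=0:
  g4 stuck-at-1: g1=0, g2=0, g3=0, g4=1 [stuck-at-1], g5=0, g6=1 → 1 — matches
  g2 stuck-at-1: g1=0, g2=1 [stuck-at-1], g3=0, g4=0, g5=0, g6=0 → 0 — eliminated
  g5 stuck-at-1: g1=0, g2=0, g3=0, g4=0, g5=1 [stuck-at-1], g6=0 → 0 — eliminated
  g6 stuck-at-0: g1=0, g2=0, g3=0, g4=0, g5=0, g6=0 [stuck-at-0] → 0 — eliminated
Only g4 stuck-at-1 reproduces the observed 1.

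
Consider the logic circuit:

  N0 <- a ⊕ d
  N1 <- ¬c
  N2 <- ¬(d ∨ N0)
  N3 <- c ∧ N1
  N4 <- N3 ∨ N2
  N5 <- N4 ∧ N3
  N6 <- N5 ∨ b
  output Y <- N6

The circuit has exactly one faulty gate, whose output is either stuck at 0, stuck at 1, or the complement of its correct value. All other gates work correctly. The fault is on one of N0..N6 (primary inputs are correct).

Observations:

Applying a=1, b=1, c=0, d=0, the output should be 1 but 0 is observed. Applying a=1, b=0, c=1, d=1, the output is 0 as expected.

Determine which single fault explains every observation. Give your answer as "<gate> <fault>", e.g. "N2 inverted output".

N6 stuck-at-0

Fault-free values for test 1 (a=1, b=1, c=0, d=0): N0=1, N1=1, N2=0, N3=0, N4=0, N5=0, N6=1, giving Y=1. Observed 0.
Test 1: faults giving observed 0 are {N6 stuck-at-0, N6 inverted output}.
Test 2 (a=1, b=0, c=1, d=1): fault-free N0=0, N1=0, N2=0, N3=0, N4=0, N5=0, N6=0 → 0; observed 0. Eliminates N6 inverted output.
Only N6 stuck-at-0 is consistent with every test.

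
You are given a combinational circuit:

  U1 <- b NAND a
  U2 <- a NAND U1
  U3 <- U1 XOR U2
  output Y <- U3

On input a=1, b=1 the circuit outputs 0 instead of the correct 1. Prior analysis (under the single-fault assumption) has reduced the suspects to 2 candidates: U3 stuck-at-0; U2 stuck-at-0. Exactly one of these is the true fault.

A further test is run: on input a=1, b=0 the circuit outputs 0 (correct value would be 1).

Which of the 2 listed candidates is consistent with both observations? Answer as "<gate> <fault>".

Evaluate each candidate on input a=1, b=0:
  U3 stuck-at-0: U1=1, U2=0, U3=0 [stuck-at-0] → 0 — matches
  U2 stuck-at-0: U1=1, U2=0 [stuck-at-0], U3=1 → 1 — eliminated
Only U3 stuck-at-0 reproduces the observed 0.

U3 stuck-at-0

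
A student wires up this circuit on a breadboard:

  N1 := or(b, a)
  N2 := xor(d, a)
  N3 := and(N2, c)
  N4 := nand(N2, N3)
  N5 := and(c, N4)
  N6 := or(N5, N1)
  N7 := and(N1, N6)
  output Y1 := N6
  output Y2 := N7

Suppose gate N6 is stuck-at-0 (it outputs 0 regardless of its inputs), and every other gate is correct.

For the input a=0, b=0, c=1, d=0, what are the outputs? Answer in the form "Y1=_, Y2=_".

Propagate with N6 forced: N1=0, N2=0, N3=0, N4=1, N5=1, N6=0 [stuck-at-0], N7=0.
So the outputs are Y1=0, Y2=0. (Without the fault they would be Y1=1, Y2=0.)

Y1=0, Y2=0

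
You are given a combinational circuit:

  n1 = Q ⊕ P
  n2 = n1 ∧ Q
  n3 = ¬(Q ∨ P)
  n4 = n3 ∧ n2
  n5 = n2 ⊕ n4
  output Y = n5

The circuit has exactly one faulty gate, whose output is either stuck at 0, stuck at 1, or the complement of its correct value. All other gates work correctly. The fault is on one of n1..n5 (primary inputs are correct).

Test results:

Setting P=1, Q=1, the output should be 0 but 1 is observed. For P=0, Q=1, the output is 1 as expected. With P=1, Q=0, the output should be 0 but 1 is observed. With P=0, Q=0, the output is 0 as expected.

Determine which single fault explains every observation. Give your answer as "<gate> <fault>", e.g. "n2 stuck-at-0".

Fault-free values for test 1 (P=1, Q=1): n1=0, n2=0, n3=0, n4=0, n5=0, giving Y=0. Observed 1.
Test 1: faults giving observed 1 are {n1 stuck-at-1, n1 inverted output, n2 stuck-at-1, n2 inverted output, n4 stuck-at-1, n4 inverted output, n5 stuck-at-1, n5 inverted output}.
Test 2 (P=0, Q=1): fault-free n1=1, n2=1, n3=0, n4=0, n5=1 → 1; observed 1. Eliminates n1 inverted output, n2 inverted output, n4 stuck-at-1, n4 inverted output, n5 inverted output.
Test 3 (P=1, Q=0): fault-free n1=1, n2=0, n3=0, n4=0, n5=0 → 0; observed 1. Eliminates n1 stuck-at-1.
Test 4 (P=0, Q=0): fault-free n1=0, n2=0, n3=1, n4=0, n5=0 → 0; observed 0. Eliminates n5 stuck-at-1.
Only n2 stuck-at-1 is consistent with every test.

n2 stuck-at-1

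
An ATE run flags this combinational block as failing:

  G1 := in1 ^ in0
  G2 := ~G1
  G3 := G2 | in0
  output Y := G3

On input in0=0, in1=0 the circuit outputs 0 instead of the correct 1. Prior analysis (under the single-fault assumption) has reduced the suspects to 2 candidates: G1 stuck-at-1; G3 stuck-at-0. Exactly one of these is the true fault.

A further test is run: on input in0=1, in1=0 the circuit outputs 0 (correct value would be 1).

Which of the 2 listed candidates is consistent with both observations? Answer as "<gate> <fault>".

G3 stuck-at-0

Evaluate each candidate on input in0=1, in1=0:
  G1 stuck-at-1: G1=1 [stuck-at-1], G2=0, G3=1 → 1 — eliminated
  G3 stuck-at-0: G1=1, G2=0, G3=0 [stuck-at-0] → 0 — matches
Only G3 stuck-at-0 reproduces the observed 0.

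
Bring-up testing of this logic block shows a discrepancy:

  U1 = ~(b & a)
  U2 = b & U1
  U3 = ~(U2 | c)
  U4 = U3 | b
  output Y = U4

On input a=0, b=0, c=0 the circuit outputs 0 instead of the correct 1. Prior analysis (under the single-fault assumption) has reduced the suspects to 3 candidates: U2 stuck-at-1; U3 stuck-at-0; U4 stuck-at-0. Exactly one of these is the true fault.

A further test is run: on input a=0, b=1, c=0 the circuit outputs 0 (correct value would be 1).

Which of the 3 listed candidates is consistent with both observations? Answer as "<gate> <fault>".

Evaluate each candidate on input a=0, b=1, c=0:
  U2 stuck-at-1: U1=1, U2=1 [stuck-at-1], U3=0, U4=1 → 1 — eliminated
  U3 stuck-at-0: U1=1, U2=1, U3=0 [stuck-at-0], U4=1 → 1 — eliminated
  U4 stuck-at-0: U1=1, U2=1, U3=0, U4=0 [stuck-at-0] → 0 — matches
Only U4 stuck-at-0 reproduces the observed 0.

U4 stuck-at-0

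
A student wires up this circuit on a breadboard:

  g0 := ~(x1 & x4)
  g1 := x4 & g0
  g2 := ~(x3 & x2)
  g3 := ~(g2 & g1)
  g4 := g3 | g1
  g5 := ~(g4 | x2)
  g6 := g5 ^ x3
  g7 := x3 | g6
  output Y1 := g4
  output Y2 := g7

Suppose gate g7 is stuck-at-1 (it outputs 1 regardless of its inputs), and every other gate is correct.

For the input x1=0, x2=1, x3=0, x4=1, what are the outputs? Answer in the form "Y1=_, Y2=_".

Y1=1, Y2=1

Propagate with g7 forced: g0=1, g1=1, g2=1, g3=0, g4=1, g5=0, g6=0, g7=1 [stuck-at-1].
So the outputs are Y1=1, Y2=1. (Without the fault they would be Y1=1, Y2=0.)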